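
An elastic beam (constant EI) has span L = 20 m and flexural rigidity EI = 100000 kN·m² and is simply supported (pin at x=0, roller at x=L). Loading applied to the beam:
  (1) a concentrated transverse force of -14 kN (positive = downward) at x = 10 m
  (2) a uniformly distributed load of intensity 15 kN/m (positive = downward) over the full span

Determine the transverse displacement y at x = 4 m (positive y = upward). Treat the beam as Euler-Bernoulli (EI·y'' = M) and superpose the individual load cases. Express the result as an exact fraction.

Load 1 — point force P=-14 kN at a=10 m (b=L-a=10):
  y_1 = -Pbx(L²-b²-x²)/(6LEI)  [x≤a] = -(-14)·10·4·(20²-10²-4²)/(6·20·100000) = 497/37500 m
Load 2 — uniform load w=15 kN/m over full span:
  y_2 = -wx(L³-2Lx²+x³)/(24EI) = -15·4·(20³-2·20·4²+4³)/(24·100000) = -116/625 m
Superposition: y = Σ y_i = -6463/37500 m ≈ -0.172347 m

y(4) = -6463/37500 m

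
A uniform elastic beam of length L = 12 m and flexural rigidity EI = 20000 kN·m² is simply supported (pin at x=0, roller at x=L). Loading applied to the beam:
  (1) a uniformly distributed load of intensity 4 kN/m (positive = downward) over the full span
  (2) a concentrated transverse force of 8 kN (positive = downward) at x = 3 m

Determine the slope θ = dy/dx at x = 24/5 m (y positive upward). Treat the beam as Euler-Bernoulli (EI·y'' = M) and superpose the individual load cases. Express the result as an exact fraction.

Load 1 — uniform load w=4 kN/m over full span:
  θ_1 = -w(L³-6Lx²+4x³)/(24EI) = -4·(12³-6·12·(24/5)²+4·(24/5)³)/(24·20000) = -333/78125 rad
Load 2 — point force P=8 kN at a=3 m (b=L-a=9):
  θ_2 = -Pa(2L²-6Lx+3x²+a²)/(6LEI)  [x>a] = -8·3·(2·12²-6·12·(24/5)+3·(24/5)²+3²)/(6·12·20000) = -171/500000 rad
Superposition: θ = Σ θ_i = -11511/2500000 rad ≈ -0.004604 rad

θ(24/5) = -11511/2500000 rad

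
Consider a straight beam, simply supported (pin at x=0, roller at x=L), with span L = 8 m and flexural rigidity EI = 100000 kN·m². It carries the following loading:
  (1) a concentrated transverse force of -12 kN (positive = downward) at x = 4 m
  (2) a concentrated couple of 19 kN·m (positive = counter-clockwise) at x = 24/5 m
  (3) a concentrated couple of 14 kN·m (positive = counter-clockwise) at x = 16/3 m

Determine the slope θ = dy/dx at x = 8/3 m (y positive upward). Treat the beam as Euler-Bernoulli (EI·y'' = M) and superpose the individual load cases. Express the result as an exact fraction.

Load 1 — point force P=-12 kN at a=4 m (b=L-a=4):
  θ_1 = -Pb(L²-b²-3x²)/(6LEI)  [x≤a] = -(-12)·4·(8²-4²-3·(8/3)²)/(6·8·100000) = 1/3750 rad
Load 2 — applied couple M₀=19 kN·m at a=24/5 m (b=L-a=16/5):
  θ_2 = (M₀x²/(2L)+C₁)/EI  [x≤a] with C₁=M₀(3b²-L²)/(6L)=-988/75 = (19·(8/3)²/(2·8)+(-988/75))/100000 = -133/2812500 rad
Load 3 — applied couple M₀=14 kN·m at a=16/3 m (b=L-a=8/3):
  θ_3 = (M₀x²/(2L)+C₁)/EI  [x≤a] with C₁=M₀(3b²-L²)/(6L)=-112/9 = (14·(8/3)²/(2·8)+(-112/9))/100000 = -7/112500 rad
Superposition: θ = Σ θ_i = 221/1406250 rad ≈ 0.000157 rad

θ(8/3) = 221/1406250 rad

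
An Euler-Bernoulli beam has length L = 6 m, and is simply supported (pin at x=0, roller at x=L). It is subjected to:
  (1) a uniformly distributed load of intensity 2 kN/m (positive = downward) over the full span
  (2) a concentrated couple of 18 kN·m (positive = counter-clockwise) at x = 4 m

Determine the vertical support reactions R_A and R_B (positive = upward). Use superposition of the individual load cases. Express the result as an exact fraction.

Load 1 — uniform load w=2 kN/m over full span:
  R_A = wL/2 = 2·6/2 = 6 kN
  R_B = wL/2 = 2·6/2 = 6 kN
Load 2 — applied couple M₀=18 kN·m at a=4 m (b=L-a=2):
  R_A = M₀/L = 18/6 = 3 kN
  R_B = -M₀/L = -18/6 = -3 kN
Superposition: R_A = 9 kN, R_B = 3 kN

R_A = 9 kN, R_B = 3 kN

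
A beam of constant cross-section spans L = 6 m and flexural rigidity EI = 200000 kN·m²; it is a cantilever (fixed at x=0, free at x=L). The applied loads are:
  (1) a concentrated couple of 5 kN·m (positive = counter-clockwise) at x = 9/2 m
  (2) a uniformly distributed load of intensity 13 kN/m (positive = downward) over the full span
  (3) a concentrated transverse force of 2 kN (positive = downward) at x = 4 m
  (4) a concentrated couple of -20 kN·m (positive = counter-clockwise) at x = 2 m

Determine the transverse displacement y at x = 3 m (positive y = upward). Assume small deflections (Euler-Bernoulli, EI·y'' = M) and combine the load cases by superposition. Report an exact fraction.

Load 1 — applied couple M₀=5 kN·m at a=9/2 m (b=L-a=3/2):
  y_1 = M₀x²/(2EI)  [x≤a] = 5·3²/(2·200000) = 9/80000 m
Load 2 — uniform load w=13 kN/m over full span:
  y_2 = -wx²(x²-4Lx+6L²)/(24EI) = -13·3²·(3²-4·6·3+6·6²)/(24·200000) = -5967/1600000 m
Load 3 — point force P=2 kN at a=4 m (b=L-a=2):
  y_3 = -Px²(3a-x)/(6EI)  [x≤a] = -2·3²·(3·4-3)/(6·200000) = -27/200000 m
Load 4 — applied couple M₀=-20 kN·m at a=2 m (b=L-a=4):
  y_4 = M₀a(2x-a)/(2EI)  [x>a] = (-20)·2·(2·3-2)/(2·200000) = -1/2500 m
Superposition: y = Σ y_i = -6643/1600000 m ≈ -0.004152 m

y(3) = -6643/1600000 m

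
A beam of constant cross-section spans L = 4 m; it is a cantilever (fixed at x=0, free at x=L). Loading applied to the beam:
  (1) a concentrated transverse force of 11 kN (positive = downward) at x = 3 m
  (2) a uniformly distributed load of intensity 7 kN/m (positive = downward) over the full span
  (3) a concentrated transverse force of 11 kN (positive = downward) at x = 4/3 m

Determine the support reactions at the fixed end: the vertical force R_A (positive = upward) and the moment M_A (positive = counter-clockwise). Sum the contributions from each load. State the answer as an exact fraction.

R_A = 50 kN, M_A = 311/3 kN·m

Load 1 — point force P=11 kN at a=3 m (b=L-a=1):
  R_A = P = 11 kN
  M_A = Pa = 11·3 = 33 kN·m
Load 2 — uniform load w=7 kN/m over full span:
  R_A = wL = 7·4 = 28 kN
  M_A = wL²/2 = 7·4²/2 = 56 kN·m
Load 3 — point force P=11 kN at a=4/3 m (b=L-a=8/3):
  R_A = P = 11 kN
  M_A = Pa = 11·(4/3) = 44/3 kN·m
Superposition: R_A = 50 kN, M_A = 311/3 kN·m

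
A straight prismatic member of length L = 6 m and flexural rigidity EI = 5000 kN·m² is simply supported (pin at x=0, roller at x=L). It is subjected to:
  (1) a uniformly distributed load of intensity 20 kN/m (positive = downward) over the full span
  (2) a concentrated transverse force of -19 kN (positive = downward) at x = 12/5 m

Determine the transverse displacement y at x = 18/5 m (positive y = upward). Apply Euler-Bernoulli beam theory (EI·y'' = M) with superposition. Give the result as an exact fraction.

y(18/5) = -19296/390625 m

Load 1 — uniform load w=20 kN/m over full span:
  y_1 = -wx(L³-2Lx²+x³)/(24EI) = -20·(18/5)·(6³-2·6·(18/5)²+(18/5)³)/(24·5000) = -5022/78125 m
Load 2 — point force P=-19 kN at a=12/5 m (b=L-a=18/5):
  y_2 = -Pa(L-x)(2Lx-a²-x²)/(6LEI)  [x>a] = -(-19)·(12/5)·(6-(18/5))·(2·6·(18/5)-(12/5)²-(18/5)²)/(6·6·5000) = 5814/390625 m
Superposition: y = Σ y_i = -19296/390625 m ≈ -0.049398 m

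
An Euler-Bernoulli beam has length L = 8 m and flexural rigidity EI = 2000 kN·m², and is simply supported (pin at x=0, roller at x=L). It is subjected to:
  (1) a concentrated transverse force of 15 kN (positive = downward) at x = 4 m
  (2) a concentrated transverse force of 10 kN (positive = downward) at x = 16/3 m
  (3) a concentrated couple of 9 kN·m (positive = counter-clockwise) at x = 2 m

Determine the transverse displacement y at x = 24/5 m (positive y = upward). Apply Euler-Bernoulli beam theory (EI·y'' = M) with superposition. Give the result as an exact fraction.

Load 1 — point force P=15 kN at a=4 m (b=L-a=4):
  y_1 = -Pa(L-x)(2Lx-a²-x²)/(6LEI)  [x>a] = -15·4·(8-(24/5))·(2·8·(24/5)-4²-(24/5)²)/(6·8·2000) = -236/3125 m
Load 2 — point force P=10 kN at a=16/3 m (b=L-a=8/3):
  y_2 = -Pbx(L²-b²-x²)/(6LEI)  [x≤a] = -10·(8/3)·(24/5)·(8²-(8/3)²-(24/5)²)/(6·8·2000) = -3808/84375 m
Load 3 — applied couple M₀=9 kN·m at a=2 m (b=L-a=6):
  y_3 = (M₀x³/(6L)-M₀(x-a)²/2+C₁x)/EI  [x>a] with C₁=M₀(3b²-L²)/(6L)=33/4 = (9·(24/5)³/(6·8)-9·((24/5)-2)²/2+(33/4)·(24/5))/2000 = 783/62500 m
Superposition: y = Σ y_i = -182459/1687500 m ≈ -0.108124 m

y(24/5) = -182459/1687500 m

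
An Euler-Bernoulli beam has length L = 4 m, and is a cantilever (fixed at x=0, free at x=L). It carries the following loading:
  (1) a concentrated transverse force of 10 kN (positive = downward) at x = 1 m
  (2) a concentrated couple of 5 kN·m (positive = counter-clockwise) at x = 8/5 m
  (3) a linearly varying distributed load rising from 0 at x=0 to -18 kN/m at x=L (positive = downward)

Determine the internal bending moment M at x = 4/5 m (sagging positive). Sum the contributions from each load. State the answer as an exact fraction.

Load 1 — point force P=10 kN at a=1 m (b=L-a=3):
  M_1 = -P(a-x)  [x≤a] = -10·(1-(4/5)) = -2 kN·m
Load 2 — applied couple M₀=5 kN·m at a=8/5 m (b=L-a=12/5):
  M_2 = M₀  [x≤a] = 5 = 5 kN·m
Load 3 — triangular load w₀=-18 kN/m (0→w₀ over full span):
  M_3 = w₀Lx/2 - w₀L²/3 - w₀x³/(6L) = (-18)·4·(4/5)/2 - (-18)·4²/3 - (-18)·(4/5)³/(6·4) = 8448/125 kN·m
Superposition: M = Σ M_i = 8823/125 kN·m ≈ 70.584000 kN·m

M(4/5) = 8823/125 kN·m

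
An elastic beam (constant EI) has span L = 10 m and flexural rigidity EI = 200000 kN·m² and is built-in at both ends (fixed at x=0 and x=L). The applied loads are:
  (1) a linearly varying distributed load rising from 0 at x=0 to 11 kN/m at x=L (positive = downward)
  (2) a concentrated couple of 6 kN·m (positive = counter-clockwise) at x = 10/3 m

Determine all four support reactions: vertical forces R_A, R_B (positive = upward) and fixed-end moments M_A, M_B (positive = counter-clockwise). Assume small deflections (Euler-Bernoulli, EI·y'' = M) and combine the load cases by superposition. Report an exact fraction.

R_A = 173/10 kN, M_A = 110/3 kN·m, R_B = 377/10 kN, M_B = -53 kN·m

Load 1 — triangular load w₀=11 kN/m (0→w₀ over full span):
  R_A = 3w₀L/20 = 3·11·10/20 = 33/2 kN
  M_A = w₀L²/30 = 11·10²/30 = 110/3 kN·m
  R_B = 7w₀L/20 = 7·11·10/20 = 77/2 kN
  M_B = -w₀L²/20 = -11·10²/20 = -55 kN·m
Load 2 — applied couple M₀=6 kN·m at a=10/3 m (b=L-a=20/3):
  R_A = 6M₀ab/L³ = 6·6·(10/3)·(20/3)/10³ = 4/5 kN
  M_A = M₀b(2a-b)/L² = 6·(20/3)·(2·(10/3)-(20/3))/10² = 0 kN·m
  R_B = -6M₀ab/L³ = -6·6·(10/3)·(20/3)/10³ = -4/5 kN
  M_B = M₀a(2b-a)/L² = 6·(10/3)·(2·(20/3)-(10/3))/10² = 2 kN·m
Superposition: R_A = 173/10 kN, M_A = 110/3 kN·m, R_B = 377/10 kN, M_B = -53 kN·m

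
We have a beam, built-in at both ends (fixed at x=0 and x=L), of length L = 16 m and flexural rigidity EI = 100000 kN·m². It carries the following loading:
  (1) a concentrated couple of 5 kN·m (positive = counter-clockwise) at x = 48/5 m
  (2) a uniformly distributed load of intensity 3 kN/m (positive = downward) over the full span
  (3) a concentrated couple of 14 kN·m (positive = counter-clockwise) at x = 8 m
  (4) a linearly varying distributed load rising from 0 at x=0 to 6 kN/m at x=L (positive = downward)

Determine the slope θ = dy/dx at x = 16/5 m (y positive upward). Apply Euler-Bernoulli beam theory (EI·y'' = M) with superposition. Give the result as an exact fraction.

Load 1 — applied couple M₀=5 kN·m at a=48/5 m (b=L-a=32/5):
  θ_1 = (R_Ax²/2 - M_Ax)/EI  [x≤a] with R_A=9/20, M_A=8/5 = ((9/20)·(16/5)²/2 - (8/5)·(16/5))/100000 = -11/390625 rad
Load 2 — uniform load w=3 kN/m over full span:
  θ_2 = -wx(L-x)(L-2x)/(12EI) = -3·(16/5)·(16-(16/5))·(16-2·(16/5))/(12·100000) = -384/390625 rad
Load 3 — applied couple M₀=14 kN·m at a=8 m (b=L-a=8):
  θ_3 = (R_Ax²/2 - M_Ax)/EI  [x≤a] with R_A=21/16, M_A=7/2 = ((21/16)·(16/5)²/2 - (7/2)·(16/5))/100000 = -7/156250 rad
Load 4 — triangular load w₀=6 kN/m (0→w₀ over full span):
  θ_4 = -w₀(2x(L-x)(L-2x)(x+2L)+x²(L-x)²)/(120LEI) = -6·(2·(16/5)·(16-(16/5))·(16-2·(16/5))·((16/5)+2·16)+(16/5)²·(16-(16/5))²)/(120·16·100000) = -1792/1953125 rad
Superposition: θ = Σ θ_i = -7709/3906250 rad ≈ -0.001974 rad

θ(16/5) = -7709/3906250 rad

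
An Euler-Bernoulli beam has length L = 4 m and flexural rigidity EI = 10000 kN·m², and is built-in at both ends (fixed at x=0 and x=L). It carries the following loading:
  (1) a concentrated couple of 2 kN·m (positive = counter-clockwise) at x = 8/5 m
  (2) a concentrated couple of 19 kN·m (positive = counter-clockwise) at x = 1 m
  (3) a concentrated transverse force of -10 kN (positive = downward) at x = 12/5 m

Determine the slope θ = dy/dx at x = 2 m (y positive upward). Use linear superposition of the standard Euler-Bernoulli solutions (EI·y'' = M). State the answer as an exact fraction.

θ(2) = -31/800000 rad

Load 1 — applied couple M₀=2 kN·m at a=8/5 m (b=L-a=12/5):
  θ_1 = (R_Ax²/2 - M_Ax - M₀(x-a))/EI  [x>a] with R_A=18/25, M_A=6/25 = ((18/25)·2²/2 - (6/25)·2 - 2·(2-(8/5)))/10000 = 1/62500 rad
Load 2 — applied couple M₀=19 kN·m at a=1 m (b=L-a=3):
  θ_2 = (R_Ax²/2 - M_Ax - M₀(x-a))/EI  [x>a] with R_A=171/32, M_A=-57/16 = ((171/32)·2²/2 - (-57/16)·2 - 19·(2-1))/10000 = -19/160000 rad
Load 3 — point force P=-10 kN at a=12/5 m (b=L-a=8/5):
  θ_3 = -Pb²x(2aL-(3a+b)x)/(2L³EI)  [x≤a] = -(-10)·(8/5)²·2·(2·(12/5)·4-(3·(12/5)+(8/5))·2)/(2·4³·10000) = 1/15625 rad
Superposition: θ = Σ θ_i = -31/800000 rad ≈ -0.000039 rad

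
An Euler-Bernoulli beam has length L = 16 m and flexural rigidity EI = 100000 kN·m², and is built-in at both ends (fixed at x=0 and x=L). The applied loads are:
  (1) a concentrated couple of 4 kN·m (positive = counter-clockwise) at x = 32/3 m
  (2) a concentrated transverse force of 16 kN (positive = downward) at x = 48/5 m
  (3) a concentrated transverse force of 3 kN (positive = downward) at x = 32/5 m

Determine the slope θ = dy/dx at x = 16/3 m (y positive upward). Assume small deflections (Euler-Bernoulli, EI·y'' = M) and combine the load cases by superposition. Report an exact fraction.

Load 1 — applied couple M₀=4 kN·m at a=32/3 m (b=L-a=16/3):
  θ_1 = (R_Ax²/2 - M_Ax)/EI  [x≤a] with R_A=1/3, M_A=4/3 = ((1/3)·(16/3)²/2 - (4/3)·(16/3))/100000 = -2/84375 rad
Load 2 — point force P=16 kN at a=48/5 m (b=L-a=32/5):
  θ_2 = -Pb²x(2aL-(3a+b)x)/(2L³EI)  [x≤a] = -16·(32/5)²·(16/3)·(2·(48/5)·16-(3·(48/5)+(32/5))·(16/3))/(2·16³·100000) = -1792/3515625 rad
Load 3 — point force P=3 kN at a=32/5 m (b=L-a=48/5):
  θ_3 = -Pb²x(2aL-(3a+b)x)/(2L³EI)  [x≤a] = -3·(48/5)²·(16/3)·(2·(32/5)·16-(3·(32/5)+(48/5))·(16/3))/(2·16³·100000) = -36/390625 rad
Superposition: θ = Σ θ_i = -6598/10546875 rad ≈ -0.000626 rad

θ(16/3) = -6598/10546875 rad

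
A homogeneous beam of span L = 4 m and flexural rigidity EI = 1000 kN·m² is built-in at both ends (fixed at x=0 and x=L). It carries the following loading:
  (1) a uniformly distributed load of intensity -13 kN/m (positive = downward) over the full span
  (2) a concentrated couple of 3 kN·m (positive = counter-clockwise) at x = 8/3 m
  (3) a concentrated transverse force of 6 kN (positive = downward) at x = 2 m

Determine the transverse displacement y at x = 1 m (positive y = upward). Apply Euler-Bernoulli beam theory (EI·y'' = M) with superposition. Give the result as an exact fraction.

Load 1 — uniform load w=-13 kN/m over full span:
  y_1 = -wx²(L-x)²/(24EI) = -(-13)·1²·(4-1)²/(24·1000) = 39/8000 m
Load 2 — applied couple M₀=3 kN·m at a=8/3 m (b=L-a=4/3):
  y_2 = (R_Ax³/6 - M_Ax²/2)/EI  [x≤a] with R_A=1, M_A=1 = (1·1³/6 - 1·1²/2)/1000 = -1/3000 m
Load 3 — point force P=6 kN at a=2 m (b=L-a=2):
  y_3 = -Pb²x²(3aL-(3a+b)x)/(6L³EI)  [x≤a] = -6·2²·1²·(3·2·4-(3·2+2)·1)/(6·4³·1000) = -1/1000 m
Superposition: y = Σ y_i = 17/4800 m ≈ 0.003542 m

y(1) = 17/4800 m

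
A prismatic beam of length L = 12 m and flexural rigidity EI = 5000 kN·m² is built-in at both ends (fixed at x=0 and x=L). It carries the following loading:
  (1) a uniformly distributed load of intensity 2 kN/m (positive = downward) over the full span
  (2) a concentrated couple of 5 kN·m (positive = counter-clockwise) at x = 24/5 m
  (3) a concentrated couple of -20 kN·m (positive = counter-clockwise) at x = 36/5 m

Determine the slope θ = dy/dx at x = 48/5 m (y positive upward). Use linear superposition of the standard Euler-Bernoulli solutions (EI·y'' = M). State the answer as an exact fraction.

Load 1 — uniform load w=2 kN/m over full span:
  θ_1 = -wx(L-x)(L-2x)/(12EI) = -2·(48/5)·(12-(48/5))·(12-2·(48/5))/(12·5000) = 432/78125 rad
Load 2 — applied couple M₀=5 kN·m at a=24/5 m (b=L-a=36/5):
  θ_2 = (R_Ax²/2 - M_Ax - M₀(x-a))/EI  [x>a] with R_A=3/5, M_A=3/5 = ((3/5)·(48/5)²/2 - (3/5)·(48/5) - 5·((48/5)-(24/5)))/5000 = -33/78125 rad
Load 3 — applied couple M₀=-20 kN·m at a=36/5 m (b=L-a=24/5):
  θ_3 = (R_Ax²/2 - M_Ax - M₀(x-a))/EI  [x>a] with R_A=-12/5, M_A=-32/5 = ((-12/5)·(48/5)²/2 - (-32/5)·(48/5) - (-20)·((48/5)-(36/5)))/5000 = -18/78125 rad
Superposition: θ = Σ θ_i = 381/78125 rad ≈ 0.004877 rad

θ(48/5) = 381/78125 rad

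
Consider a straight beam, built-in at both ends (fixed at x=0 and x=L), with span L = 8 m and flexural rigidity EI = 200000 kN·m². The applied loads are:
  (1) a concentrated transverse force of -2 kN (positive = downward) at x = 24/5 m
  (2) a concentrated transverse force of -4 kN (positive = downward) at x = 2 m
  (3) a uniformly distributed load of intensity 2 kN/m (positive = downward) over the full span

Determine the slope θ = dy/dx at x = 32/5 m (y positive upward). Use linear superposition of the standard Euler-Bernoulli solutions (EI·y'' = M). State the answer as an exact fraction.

Load 1 — point force P=-2 kN at a=24/5 m (b=L-a=16/5):
  θ_1 = Pa²(L-x)(2bL-(3b+a)(L-x))/(2L³EI)  [x>a] = (-2)·(24/5)²·(8-(32/5))·(2·(16/5)·8-(3·(16/5)+(24/5))·(8-(32/5)))/(2·8³·200000) = -99/9765625 rad
Load 2 — point force P=-4 kN at a=2 m (b=L-a=6):
  θ_2 = Pa²(L-x)(2bL-(3b+a)(L-x))/(2L³EI)  [x>a] = (-4)·2²·(8-(32/5))·(2·6·8-(3·6+2)·(8-(32/5)))/(2·8³·200000) = -1/125000 rad
Load 3 — uniform load w=2 kN/m over full span:
  θ_3 = -wx(L-x)(L-2x)/(12EI) = -2·(32/5)·(8-(32/5))·(8-2·(32/5))/(12·200000) = 16/390625 rad
Superposition: θ = Σ θ_i = 1783/78125000 rad ≈ 0.000023 rad

θ(32/5) = 1783/78125000 rad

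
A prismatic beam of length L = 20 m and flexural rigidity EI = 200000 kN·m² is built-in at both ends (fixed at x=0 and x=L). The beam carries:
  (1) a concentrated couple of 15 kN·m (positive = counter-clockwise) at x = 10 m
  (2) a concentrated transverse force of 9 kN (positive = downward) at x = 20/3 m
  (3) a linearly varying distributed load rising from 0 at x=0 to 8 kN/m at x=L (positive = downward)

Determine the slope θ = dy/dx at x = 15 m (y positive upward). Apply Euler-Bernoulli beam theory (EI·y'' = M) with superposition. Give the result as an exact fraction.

Load 1 — applied couple M₀=15 kN·m at a=10 m (b=L-a=10):
  θ_1 = (R_Ax²/2 - M_Ax - M₀(x-a))/EI  [x>a] with R_A=9/8, M_A=15/4 = ((9/8)·15²/2 - (15/4)·15 - 15·(15-10))/200000 = -3/128000 rad
Load 2 — point force P=9 kN at a=20/3 m (b=L-a=40/3):
  θ_2 = Pa²(L-x)(2bL-(3b+a)(L-x))/(2L³EI)  [x>a] = 9·(20/3)²·(20-15)·(2·(40/3)·20-(3·(40/3)+(20/3))·(20-15))/(2·20³·200000) = 3/16000 rad
Load 3 — triangular load w₀=8 kN/m (0→w₀ over full span):
  θ_3 = -w₀(2x(L-x)(L-2x)(x+2L)+x²(L-x)²)/(120LEI) = -8·(2·15·(20-15)·(20-2·15)·(15+2·20)+15²·(20-15)²)/(120·20·200000) = 41/32000 rad
Superposition: θ = Σ θ_i = 37/25600 rad ≈ 0.001445 rad

θ(15) = 37/25600 rad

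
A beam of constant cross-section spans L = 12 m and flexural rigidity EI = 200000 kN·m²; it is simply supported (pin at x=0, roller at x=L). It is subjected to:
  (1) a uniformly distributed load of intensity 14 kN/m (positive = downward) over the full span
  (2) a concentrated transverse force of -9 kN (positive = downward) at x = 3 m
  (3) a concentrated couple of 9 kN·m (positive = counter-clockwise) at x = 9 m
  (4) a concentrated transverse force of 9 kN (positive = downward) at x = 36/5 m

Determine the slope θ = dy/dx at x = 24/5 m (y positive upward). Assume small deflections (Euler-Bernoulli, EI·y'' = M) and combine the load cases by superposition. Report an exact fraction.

Load 1 — uniform load w=14 kN/m over full span:
  θ_1 = -w(L³-6Lx²+4x³)/(24EI) = -14·(12³-6·12·(24/5)²+4·(24/5)³)/(24·200000) = -2331/1562500 rad
Load 2 — point force P=-9 kN at a=3 m (b=L-a=9):
  θ_2 = -Pa(2L²-6Lx+3x²+a²)/(6LEI)  [x>a] = -(-9)·3·(2·12²-6·12·(24/5)+3·(24/5)²+3²)/(6·12·200000) = 1539/40000000 rad
Load 3 — applied couple M₀=9 kN·m at a=9 m (b=L-a=3):
  θ_3 = (M₀x²/(2L)+C₁)/EI  [x≤a] with C₁=M₀(3b²-L²)/(6L)=-117/8 = (9·(24/5)²/(2·12)+(-117/8))/200000 = -1197/40000000 rad
Load 4 — point force P=9 kN at a=36/5 m (b=L-a=24/5):
  θ_4 = -Pb(L²-b²-3x²)/(6LEI)  [x≤a] = -9·(24/5)·(12²-(24/5)²-3·(24/5)²)/(6·12·200000) = -243/1562500 rad
Superposition: θ = Σ θ_i = -163881/100000000 rad ≈ -0.001639 rad

θ(24/5) = -163881/100000000 rad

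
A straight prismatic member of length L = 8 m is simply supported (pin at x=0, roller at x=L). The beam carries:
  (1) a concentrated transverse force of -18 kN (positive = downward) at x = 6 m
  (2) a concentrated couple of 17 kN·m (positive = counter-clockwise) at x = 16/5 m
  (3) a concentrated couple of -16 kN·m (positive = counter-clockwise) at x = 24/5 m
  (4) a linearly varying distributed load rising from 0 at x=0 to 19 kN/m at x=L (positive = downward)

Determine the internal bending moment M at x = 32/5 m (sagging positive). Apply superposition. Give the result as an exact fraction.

Load 1 — point force P=-18 kN at a=6 m (b=L-a=2):
  M_1 = Pa(L-x)/L  [x>a] = (-18)·6·(8-(32/5))/8 = -108/5 kN·m
Load 2 — applied couple M₀=17 kN·m at a=16/5 m (b=L-a=24/5):
  M_2 = M₀x/L - M₀  [x>a] = 17·(32/5)/8 - 17 = -17/5 kN·m
Load 3 — applied couple M₀=-16 kN·m at a=24/5 m (b=L-a=16/5):
  M_3 = M₀x/L - M₀  [x>a] = (-16)·(32/5)/8 - (-16) = 16/5 kN·m
Load 4 — triangular load w₀=19 kN/m (0→w₀ over full span):
  M_4 = w₀Lx/6 - w₀x³/(6L) = 19·8·(32/5)/6 - 19·(32/5)³/(6·8) = 7296/125 kN·m
Superposition: M = Σ M_i = 4571/125 kN·m ≈ 36.568000 kN·m

M(32/5) = 4571/125 kN·m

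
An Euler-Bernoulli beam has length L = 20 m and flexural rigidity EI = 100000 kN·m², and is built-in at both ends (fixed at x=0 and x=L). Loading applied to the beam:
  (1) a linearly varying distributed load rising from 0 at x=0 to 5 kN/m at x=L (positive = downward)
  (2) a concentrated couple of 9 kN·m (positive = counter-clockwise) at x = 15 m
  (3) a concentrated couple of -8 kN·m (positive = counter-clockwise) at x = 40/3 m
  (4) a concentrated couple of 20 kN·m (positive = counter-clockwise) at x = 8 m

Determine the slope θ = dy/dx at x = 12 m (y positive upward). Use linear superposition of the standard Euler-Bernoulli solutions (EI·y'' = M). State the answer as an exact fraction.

θ(12) = 2759/5000000 rad

Load 1 — triangular load w₀=5 kN/m (0→w₀ over full span):
  θ_1 = -w₀(2x(L-x)(L-2x)(x+2L)+x²(L-x)²)/(120LEI) = -5·(2·12·(20-12)·(20-2·12)·(12+2·20)+12²·(20-12)²)/(120·20·100000) = 2/3125 rad
Load 2 — applied couple M₀=9 kN·m at a=15 m (b=L-a=5):
  θ_2 = (R_Ax²/2 - M_Ax)/EI  [x≤a] with R_A=81/160, M_A=45/16 = ((81/160)·12²/2 - (45/16)·12)/100000 = 27/1000000 rad
Load 3 — applied couple M₀=-8 kN·m at a=40/3 m (b=L-a=20/3):
  θ_3 = (R_Ax²/2 - M_Ax)/EI  [x≤a] with R_A=-8/15, M_A=-8/3 = ((-8/15)·12²/2 - (-8/3)·12)/100000 = -1/15625 rad
Load 4 — applied couple M₀=20 kN·m at a=8 m (b=L-a=12):
  θ_4 = (R_Ax²/2 - M_Ax - M₀(x-a))/EI  [x>a] with R_A=36/25, M_A=12/5 = ((36/25)·12²/2 - (12/5)·12 - 20·(12-8))/100000 = -4/78125 rad
Superposition: θ = Σ θ_i = 2759/5000000 rad ≈ 0.000552 rad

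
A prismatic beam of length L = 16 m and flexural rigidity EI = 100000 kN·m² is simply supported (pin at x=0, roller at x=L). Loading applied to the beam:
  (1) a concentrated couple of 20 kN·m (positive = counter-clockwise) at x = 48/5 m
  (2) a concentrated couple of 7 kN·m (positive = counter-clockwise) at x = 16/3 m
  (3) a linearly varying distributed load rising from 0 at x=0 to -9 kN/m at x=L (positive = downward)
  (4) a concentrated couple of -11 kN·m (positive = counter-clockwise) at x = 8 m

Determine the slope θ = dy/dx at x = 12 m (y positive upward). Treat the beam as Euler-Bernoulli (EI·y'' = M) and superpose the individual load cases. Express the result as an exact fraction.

θ(12) = -1457/281250 rad

Load 1 — applied couple M₀=20 kN·m at a=48/5 m (b=L-a=32/5):
  θ_1 = (M₀x²/(2L)-M₀(x-a)+C₁)/EI  [x>a] with C₁=M₀(3b²-L²)/(6L)=-416/15 = (20·12²/(2·16)-20·(12-(48/5))+(-416/15))/100000 = 107/750000 rad
Load 2 — applied couple M₀=7 kN·m at a=16/3 m (b=L-a=32/3):
  θ_2 = (M₀x²/(2L)-M₀(x-a)+C₁)/EI  [x>a] with C₁=M₀(3b²-L²)/(6L)=56/9 = (7·12²/(2·16)-7·(12-(16/3))+(56/9))/100000 = -161/1800000 rad
Load 3 — triangular load w₀=-9 kN/m (0→w₀ over full span):
  θ_3 = -w₀(7L⁴-30L²x²+15x⁴)/(360LEI) = -(-9)·(7·16⁴-30·16²·12²+15·12⁴)/(360·16·100000) = -1313/250000 rad
Load 4 — applied couple M₀=-11 kN·m at a=8 m (b=L-a=8):
  θ_4 = (M₀x²/(2L)-M₀(x-a)+C₁)/EI  [x>a] with C₁=M₀(3b²-L²)/(6L)=22/3 = ((-11)·12²/(2·16)-(-11)·(12-8)+(22/3))/100000 = 11/600000 rad
Superposition: θ = Σ θ_i = -1457/281250 rad ≈ -0.005180 rad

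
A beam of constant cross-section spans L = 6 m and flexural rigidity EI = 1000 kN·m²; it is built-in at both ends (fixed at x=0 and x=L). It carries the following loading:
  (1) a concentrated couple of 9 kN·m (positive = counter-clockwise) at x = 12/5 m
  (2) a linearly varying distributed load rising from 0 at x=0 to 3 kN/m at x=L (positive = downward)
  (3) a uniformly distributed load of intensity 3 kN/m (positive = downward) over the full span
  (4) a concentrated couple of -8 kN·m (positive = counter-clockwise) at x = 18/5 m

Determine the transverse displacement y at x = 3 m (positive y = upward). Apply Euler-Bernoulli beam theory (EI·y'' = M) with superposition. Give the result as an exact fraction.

y(3) = -3627/400000 m

Load 1 — applied couple M₀=9 kN·m at a=12/5 m (b=L-a=18/5):
  y_1 = (R_Ax³/6 - M_Ax²/2 - M₀(x-a)²/2)/EI  [x>a] with R_A=54/25, M_A=27/25 = ((54/25)·3³/6 - (27/25)·3²/2 - 9·(3-(12/5))²/2)/1000 = 81/25000 m
Load 2 — triangular load w₀=3 kN/m (0→w₀ over full span):
  y_2 = -w₀x²(L-x)²(x+2L)/(120LEI) = -3·3²·(6-3)²·(3+2·6)/(120·6·1000) = -81/16000 m
Load 3 — uniform load w=3 kN/m over full span:
  y_3 = -wx²(L-x)²/(24EI) = -3·3²·(6-3)²/(24·1000) = -81/8000 m
Load 4 — applied couple M₀=-8 kN·m at a=18/5 m (b=L-a=12/5):
  y_4 = (R_Ax³/6 - M_Ax²/2)/EI  [x≤a] with R_A=-48/25, M_A=-64/25 = ((-48/25)·3³/6 - (-64/25)·3²/2)/1000 = 9/3125 m
Superposition: y = Σ y_i = -3627/400000 m ≈ -0.009067 m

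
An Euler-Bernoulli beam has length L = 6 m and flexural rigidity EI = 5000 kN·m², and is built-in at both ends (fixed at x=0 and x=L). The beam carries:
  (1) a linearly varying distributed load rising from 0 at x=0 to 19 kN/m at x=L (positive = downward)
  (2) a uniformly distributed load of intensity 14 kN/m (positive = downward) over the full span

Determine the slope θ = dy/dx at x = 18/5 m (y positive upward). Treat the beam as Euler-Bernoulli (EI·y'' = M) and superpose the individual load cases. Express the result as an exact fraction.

Load 1 — triangular load w₀=19 kN/m (0→w₀ over full span):
  θ_1 = -w₀(2x(L-x)(L-2x)(x+2L)+x²(L-x)²)/(120LEI) = -19·(2·(18/5)·(6-(18/5))·(6-2·(18/5))·((18/5)+2·6)+(18/5)²·(6-(18/5))²)/(120·6·5000) = 513/390625 rad
Load 2 — uniform load w=14 kN/m over full span:
  θ_2 = -wx(L-x)(L-2x)/(12EI) = -14·(18/5)·(6-(18/5))·(6-2·(18/5))/(12·5000) = 189/78125 rad
Superposition: θ = Σ θ_i = 1458/390625 rad ≈ 0.003732 rad

θ(18/5) = 1458/390625 rad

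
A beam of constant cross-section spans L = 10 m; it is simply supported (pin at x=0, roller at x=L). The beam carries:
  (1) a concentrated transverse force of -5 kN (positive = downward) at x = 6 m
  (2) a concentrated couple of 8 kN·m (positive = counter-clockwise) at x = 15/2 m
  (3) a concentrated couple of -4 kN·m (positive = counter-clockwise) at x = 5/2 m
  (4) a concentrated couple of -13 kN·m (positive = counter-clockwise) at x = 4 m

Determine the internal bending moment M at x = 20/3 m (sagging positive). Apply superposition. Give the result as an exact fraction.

Load 1 — point force P=-5 kN at a=6 m (b=L-a=4):
  M_1 = Pa(L-x)/L  [x>a] = (-5)·6·(10-(20/3))/10 = -10 kN·m
Load 2 — applied couple M₀=8 kN·m at a=15/2 m (b=L-a=5/2):
  M_2 = M₀x/L  [x≤a] = 8·(20/3)/10 = 16/3 kN·m
Load 3 — applied couple M₀=-4 kN·m at a=5/2 m (b=L-a=15/2):
  M_3 = M₀x/L - M₀  [x>a] = (-4)·(20/3)/10 - (-4) = 4/3 kN·m
Load 4 — applied couple M₀=-13 kN·m at a=4 m (b=L-a=6):
  M_4 = M₀x/L - M₀  [x>a] = (-13)·(20/3)/10 - (-13) = 13/3 kN·m
Superposition: M = Σ M_i = 1 kN·m ≈ 1.000000 kN·m

M(20/3) = 1 kN·m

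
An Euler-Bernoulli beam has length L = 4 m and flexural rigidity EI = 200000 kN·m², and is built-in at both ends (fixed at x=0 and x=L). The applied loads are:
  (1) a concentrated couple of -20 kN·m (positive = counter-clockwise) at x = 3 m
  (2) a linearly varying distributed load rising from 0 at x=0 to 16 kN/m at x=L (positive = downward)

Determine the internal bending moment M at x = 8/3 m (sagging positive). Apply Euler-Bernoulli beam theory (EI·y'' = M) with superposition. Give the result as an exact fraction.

Load 1 — applied couple M₀=-20 kN·m at a=3 m (b=L-a=1):
  M_1 = R_Ax - M_A  [x≤a] with R_A=-45/8, M_A=-25/4 = (-45/8)·(8/3) - (-25/4) = -35/4 kN·m
Load 2 — triangular load w₀=16 kN/m (0→w₀ over full span):
  M_2 = 3w₀Lx/20 - w₀L²/30 - w₀x³/(6L) = 3·16·4·(8/3)/20 - 16·4²/30 - 16·(8/3)³/(6·4) = 1792/405 kN·m
Superposition: M = Σ M_i = -7007/1620 kN·m ≈ -4.325309 kN·m

M(8/3) = -7007/1620 kN·m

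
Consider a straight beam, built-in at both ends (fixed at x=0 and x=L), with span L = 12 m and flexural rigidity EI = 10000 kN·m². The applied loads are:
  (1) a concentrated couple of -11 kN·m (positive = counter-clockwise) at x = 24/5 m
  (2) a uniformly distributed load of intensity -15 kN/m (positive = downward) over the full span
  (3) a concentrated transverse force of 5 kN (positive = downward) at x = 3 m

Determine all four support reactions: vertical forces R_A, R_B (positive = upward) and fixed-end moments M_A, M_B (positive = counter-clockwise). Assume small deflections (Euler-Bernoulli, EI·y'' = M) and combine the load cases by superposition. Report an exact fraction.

Load 1 — applied couple M₀=-11 kN·m at a=24/5 m (b=L-a=36/5):
  R_A = 6M₀ab/L³ = 6·(-11)·(24/5)·(36/5)/12³ = -33/25 kN
  M_A = M₀b(2a-b)/L² = (-11)·(36/5)·(2·(24/5)-(36/5))/12² = -33/25 kN·m
  R_B = -6M₀ab/L³ = -6·(-11)·(24/5)·(36/5)/12³ = 33/25 kN
  M_B = M₀a(2b-a)/L² = (-11)·(24/5)·(2·(36/5)-(24/5))/12² = -88/25 kN·m
Load 2 — uniform load w=-15 kN/m over full span:
  R_A = wL/2 = (-15)·12/2 = -90 kN
  M_A = wL²/12 = (-15)·12²/12 = -180 kN·m
  R_B = wL/2 = (-15)·12/2 = -90 kN
  M_B = -wL²/12 = -(-15)·12²/12 = 180 kN·m
Load 3 — point force P=5 kN at a=3 m (b=L-a=9):
  R_A = Pb²(3a+b)/L³ = 5·9²·(3·3+9)/12³ = 135/32 kN
  M_A = Pab²/L² = 5·3·9²/12² = 135/16 kN·m
  R_B = Pa²(a+3b)/L³ = 5·3²·(3+3·9)/12³ = 25/32 kN
  M_B = -Pa²b/L² = -5·3²·9/12² = -45/16 kN·m
Superposition: R_A = -69681/800 kN, M_A = -69153/400 kN·m, R_B = -70319/800 kN, M_B = 69467/400 kN·m

R_A = -69681/800 kN, M_A = -69153/400 kN·m, R_B = -70319/800 kN, M_B = 69467/400 kN·m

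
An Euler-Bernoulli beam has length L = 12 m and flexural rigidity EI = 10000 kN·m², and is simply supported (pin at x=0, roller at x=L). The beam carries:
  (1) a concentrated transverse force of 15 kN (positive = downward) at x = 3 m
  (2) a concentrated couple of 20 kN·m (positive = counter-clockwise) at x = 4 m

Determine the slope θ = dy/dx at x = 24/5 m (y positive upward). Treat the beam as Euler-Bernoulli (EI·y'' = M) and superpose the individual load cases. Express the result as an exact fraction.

θ(24/5) = 89/240000 rad

Load 1 — point force P=15 kN at a=3 m (b=L-a=9):
  θ_1 = -Pa(2L²-6Lx+3x²+a²)/(6LEI)  [x>a] = -15·3·(2·12²-6·12·(24/5)+3·(24/5)²+3²)/(6·12·10000) = -513/400000 rad
Load 2 — applied couple M₀=20 kN·m at a=4 m (b=L-a=8):
  θ_2 = (M₀x²/(2L)-M₀(x-a)+C₁)/EI  [x>a] with C₁=M₀(3b²-L²)/(6L)=40/3 = (20·(24/5)²/(2·12)-20·((24/5)-4)+(40/3))/10000 = 31/18750 rad
Superposition: θ = Σ θ_i = 89/240000 rad ≈ 0.000371 rad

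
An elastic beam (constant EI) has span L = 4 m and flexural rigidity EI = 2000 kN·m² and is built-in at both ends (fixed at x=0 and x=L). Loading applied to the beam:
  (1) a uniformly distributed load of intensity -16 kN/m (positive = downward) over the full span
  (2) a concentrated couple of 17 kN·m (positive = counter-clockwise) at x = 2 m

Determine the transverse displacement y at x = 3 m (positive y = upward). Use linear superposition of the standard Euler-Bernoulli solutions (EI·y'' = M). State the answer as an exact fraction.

y(3) = 113/32000 m

Load 1 — uniform load w=-16 kN/m over full span:
  y_1 = -wx²(L-x)²/(24EI) = -(-16)·3²·(4-3)²/(24·2000) = 3/1000 m
Load 2 — applied couple M₀=17 kN·m at a=2 m (b=L-a=2):
  y_2 = (R_Ax³/6 - M_Ax²/2 - M₀(x-a)²/2)/EI  [x>a] with R_A=51/8, M_A=17/4 = ((51/8)·3³/6 - (17/4)·3²/2 - 17·(3-2)²/2)/2000 = 17/32000 m
Superposition: y = Σ y_i = 113/32000 m ≈ 0.003531 m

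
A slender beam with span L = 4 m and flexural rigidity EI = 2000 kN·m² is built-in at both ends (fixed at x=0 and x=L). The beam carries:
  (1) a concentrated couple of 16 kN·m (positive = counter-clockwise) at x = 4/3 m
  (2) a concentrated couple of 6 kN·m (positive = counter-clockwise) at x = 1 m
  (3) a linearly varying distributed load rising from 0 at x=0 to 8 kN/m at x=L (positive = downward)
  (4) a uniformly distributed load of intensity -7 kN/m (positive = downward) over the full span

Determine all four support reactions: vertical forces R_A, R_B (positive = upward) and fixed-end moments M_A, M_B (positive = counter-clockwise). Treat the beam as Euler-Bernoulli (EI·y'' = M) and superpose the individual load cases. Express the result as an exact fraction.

Load 1 — applied couple M₀=16 kN·m at a=4/3 m (b=L-a=8/3):
  R_A = 6M₀ab/L³ = 6·16·(4/3)·(8/3)/4³ = 16/3 kN
  M_A = M₀b(2a-b)/L² = 16·(8/3)·(2·(4/3)-(8/3))/4² = 0 kN·m
  R_B = -6M₀ab/L³ = -6·16·(4/3)·(8/3)/4³ = -16/3 kN
  M_B = M₀a(2b-a)/L² = 16·(4/3)·(2·(8/3)-(4/3))/4² = 16/3 kN·m
Load 2 — applied couple M₀=6 kN·m at a=1 m (b=L-a=3):
  R_A = 6M₀ab/L³ = 6·6·1·3/4³ = 27/16 kN
  M_A = M₀b(2a-b)/L² = 6·3·(2·1-3)/4² = -9/8 kN·m
  R_B = -6M₀ab/L³ = -6·6·1·3/4³ = -27/16 kN
  M_B = M₀a(2b-a)/L² = 6·1·(2·3-1)/4² = 15/8 kN·m
Load 3 — triangular load w₀=8 kN/m (0→w₀ over full span):
  R_A = 3w₀L/20 = 3·8·4/20 = 24/5 kN
  M_A = w₀L²/30 = 8·4²/30 = 64/15 kN·m
  R_B = 7w₀L/20 = 7·8·4/20 = 56/5 kN
  M_B = -w₀L²/20 = -8·4²/20 = -32/5 kN·m
Load 4 — uniform load w=-7 kN/m over full span:
  R_A = wL/2 = (-7)·4/2 = -14 kN
  M_A = wL²/12 = (-7)·4²/12 = -28/3 kN·m
  R_B = wL/2 = (-7)·4/2 = -14 kN
  M_B = -wL²/12 = -(-7)·4²/12 = 28/3 kN·m
Superposition: R_A = -523/240 kN, M_A = -743/120 kN·m, R_B = -2357/240 kN, M_B = 1217/120 kN·m

R_A = -523/240 kN, M_A = -743/120 kN·m, R_B = -2357/240 kN, M_B = 1217/120 kN·m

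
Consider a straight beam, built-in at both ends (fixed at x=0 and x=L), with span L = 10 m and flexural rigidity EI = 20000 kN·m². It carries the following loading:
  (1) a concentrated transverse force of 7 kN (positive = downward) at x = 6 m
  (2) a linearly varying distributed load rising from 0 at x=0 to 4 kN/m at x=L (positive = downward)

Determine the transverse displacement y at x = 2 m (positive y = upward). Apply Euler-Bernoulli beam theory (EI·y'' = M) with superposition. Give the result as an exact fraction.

Load 1 — point force P=7 kN at a=6 m (b=L-a=4):
  y_1 = -Pb²x²(3aL-(3a+b)x)/(6L³EI)  [x≤a] = -7·4²·2²·(3·6·10-(3·6+4)·2)/(6·10³·20000) = -119/234375 m
Load 2 — triangular load w₀=4 kN/m (0→w₀ over full span):
  y_2 = -w₀x²(L-x)²(x+2L)/(120LEI) = -4·2²·(10-2)²·(2+2·10)/(120·10·20000) = -44/46875 m
Superposition: y = Σ y_i = -113/78125 m ≈ -0.001446 m

y(2) = -113/78125 m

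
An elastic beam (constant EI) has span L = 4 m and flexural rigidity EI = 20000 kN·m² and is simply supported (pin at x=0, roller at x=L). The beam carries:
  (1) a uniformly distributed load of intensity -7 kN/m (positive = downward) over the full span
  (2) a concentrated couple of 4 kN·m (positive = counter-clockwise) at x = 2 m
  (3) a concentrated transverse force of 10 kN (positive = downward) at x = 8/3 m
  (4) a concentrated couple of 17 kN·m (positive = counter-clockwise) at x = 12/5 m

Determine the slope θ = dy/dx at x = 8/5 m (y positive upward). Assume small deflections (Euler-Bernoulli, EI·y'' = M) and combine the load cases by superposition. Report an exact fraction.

Load 1 — uniform load w=-7 kN/m over full span:
  θ_1 = -w(L³-6Lx²+4x³)/(24EI) = -(-7)·(4³-6·4·(8/5)²+4·(8/5)³)/(24·20000) = 259/937500 rad
Load 2 — applied couple M₀=4 kN·m at a=2 m (b=L-a=2):
  θ_2 = (M₀x²/(2L)+C₁)/EI  [x≤a] with C₁=M₀(3b²-L²)/(6L)=-2/3 = (4·(8/5)²/(2·4)+(-2/3))/20000 = 23/750000 rad
Load 3 — point force P=10 kN at a=8/3 m (b=L-a=4/3):
  θ_3 = -Pb(L²-b²-3x²)/(6LEI)  [x≤a] = -10·(4/3)·(4²-(4/3)²-3·(8/5)²)/(6·4·20000) = -46/253125 rad
Load 4 — applied couple M₀=17 kN·m at a=12/5 m (b=L-a=8/5):
  θ_4 = (M₀x²/(2L)+C₁)/EI  [x≤a] with C₁=M₀(3b²-L²)/(6L)=-442/75 = (17·(8/5)²/(2·4)+(-442/75))/20000 = -17/750000 rad
Superposition: θ = Σ θ_i = 5191/50625000 rad ≈ 0.000103 rad

θ(8/5) = 5191/50625000 rad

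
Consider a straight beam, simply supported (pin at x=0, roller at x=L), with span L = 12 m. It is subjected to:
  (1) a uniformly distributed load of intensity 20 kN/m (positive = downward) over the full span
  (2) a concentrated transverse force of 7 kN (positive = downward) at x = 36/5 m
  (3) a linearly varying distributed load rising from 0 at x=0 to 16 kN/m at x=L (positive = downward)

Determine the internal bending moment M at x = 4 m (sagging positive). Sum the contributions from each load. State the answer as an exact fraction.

Load 1 — uniform load w=20 kN/m over full span:
  M_1 = wx(L-x)/2 = 20·4·(12-4)/2 = 320 kN·m
Load 2 — point force P=7 kN at a=36/5 m (b=L-a=24/5):
  M_2 = Pbx/L  [x≤a] = 7·(24/5)·4/12 = 56/5 kN·m
Load 3 — triangular load w₀=16 kN/m (0→w₀ over full span):
  M_3 = w₀Lx/6 - w₀x³/(6L) = 16·12·4/6 - 16·4³/(6·12) = 1024/9 kN·m
Superposition: M = Σ M_i = 20024/45 kN·m ≈ 444.977778 kN·m

M(4) = 20024/45 kN·m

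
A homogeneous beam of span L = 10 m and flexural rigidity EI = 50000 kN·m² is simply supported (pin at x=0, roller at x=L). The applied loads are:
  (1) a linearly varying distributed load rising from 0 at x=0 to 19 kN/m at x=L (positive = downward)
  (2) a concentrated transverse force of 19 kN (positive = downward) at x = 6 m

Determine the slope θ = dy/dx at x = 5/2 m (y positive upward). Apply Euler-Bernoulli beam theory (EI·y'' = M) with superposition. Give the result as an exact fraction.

θ(5/2) = -4103753/576000000 rad

Load 1 — triangular load w₀=19 kN/m (0→w₀ over full span):
  θ_1 = -w₀(7L⁴-30L²x²+15x⁴)/(360LEI) = -19·(7·10⁴-30·10²·(5/2)²+15·(5/2)⁴)/(360·10·50000) = -25213/4608000 rad
Load 2 — point force P=19 kN at a=6 m (b=L-a=4):
  θ_2 = -Pb(L²-b²-3x²)/(6LEI)  [x≤a] = -19·4·(10²-4²-3·(5/2)²)/(6·10·50000) = -1653/1000000 rad
Superposition: θ = Σ θ_i = -4103753/576000000 rad ≈ -0.007125 rad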